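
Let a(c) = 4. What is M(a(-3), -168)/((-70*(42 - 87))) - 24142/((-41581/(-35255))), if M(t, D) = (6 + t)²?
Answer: -53620868068/2619603 ≈ -20469.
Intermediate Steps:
M(a(-3), -168)/((-70*(42 - 87))) - 24142/((-41581/(-35255))) = (6 + 4)²/((-70*(42 - 87))) - 24142/((-41581/(-35255))) = 10²/((-70*(-45))) - 24142/((-41581*(-1/35255))) = 100/3150 - 24142/41581/35255 = 100*(1/3150) - 24142*35255/41581 = 2/63 - 851126210/41581 = -53620868068/2619603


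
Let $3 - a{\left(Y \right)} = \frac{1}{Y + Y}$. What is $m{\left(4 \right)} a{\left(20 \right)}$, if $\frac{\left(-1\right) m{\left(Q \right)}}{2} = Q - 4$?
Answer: $0$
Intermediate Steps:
$m{\left(Q \right)} = 8 - 2 Q$ ($m{\left(Q \right)} = - 2 \left(Q - 4\right) = - 2 \left(-4 + Q\right) = 8 - 2 Q$)
$a{\left(Y \right)} = 3 - \frac{1}{2 Y}$ ($a{\left(Y \right)} = 3 - \frac{1}{Y + Y} = 3 - \frac{1}{2 Y}$)
$m{\left(4 \right)} a{\left(20 \right)} = \left(8 - 8\right) \left(3 - \frac{1}{2 \cdot 20}\right) = \left(8 - 8\right) \left(3 - \frac{1}{40}\right) = 0 \left(3 - \frac{1}{40}\right) = 0 \cdot \frac{119}{40} = 0$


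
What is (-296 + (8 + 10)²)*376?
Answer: 10528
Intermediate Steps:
(-296 + (8 + 10)²)*376 = (-296 + 18²)*376 = (-296 + 324)*376 = 28*376 = 10528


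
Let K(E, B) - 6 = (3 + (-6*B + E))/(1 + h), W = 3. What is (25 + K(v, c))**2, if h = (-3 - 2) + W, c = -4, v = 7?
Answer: 9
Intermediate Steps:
h = -2 (h = (-3 - 2) + 3 = -5 + 3 = -2)
K(E, B) = 3 - E + 6*B (K(E, B) = 6 + (3 + (-6*B + E))/(1 - 2) = 6 + (3 + (E - 6*B))/(-1) = 6 + (3 + E - 6*B)*(-1) = 6 + (-3 - E + 6*B) = 3 - E + 6*B)
(25 + K(v, c))**2 = (25 + (3 - 1*7 + 6*(-4)))**2 = (25 + (3 - 7 - 24))**2 = (25 - 28)**2 = (-3)**2 = 9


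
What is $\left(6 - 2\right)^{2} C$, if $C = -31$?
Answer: $-496$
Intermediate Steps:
$\left(6 - 2\right)^{2} C = \left(6 - 2\right)^{2} \left(-31\right) = 4^{2} \left(-31\right) = 16 \left(-31\right) = -496$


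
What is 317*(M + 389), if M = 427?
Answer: 258672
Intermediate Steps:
317*(M + 389) = 317*(427 + 389) = 317*816 = 258672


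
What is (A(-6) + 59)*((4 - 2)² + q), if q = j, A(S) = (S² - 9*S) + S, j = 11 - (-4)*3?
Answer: 3861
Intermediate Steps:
j = 23 (j = 11 - 1*(-12) = 11 + 12 = 23)
A(S) = S² - 8*S
q = 23
(A(-6) + 59)*((4 - 2)² + q) = (-6*(-8 - 6) + 59)*((4 - 2)² + 23) = (-6*(-14) + 59)*(2² + 23) = (84 + 59)*(4 + 23) = 143*27 = 3861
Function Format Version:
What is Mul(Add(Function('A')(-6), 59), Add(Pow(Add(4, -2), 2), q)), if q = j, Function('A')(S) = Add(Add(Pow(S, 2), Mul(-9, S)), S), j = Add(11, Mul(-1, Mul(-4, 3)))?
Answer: 3861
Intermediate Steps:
j = 23 (j = Add(11, Mul(-1, -12)) = Add(11, 12) = 23)
Function('A')(S) = Add(Pow(S, 2), Mul(-8, S))
q = 23
Mul(Add(Function('A')(-6), 59), Add(Pow(Add(4, -2), 2), q)) = Mul(Add(Mul(-6, Add(-8, -6)), 59), Add(Pow(Add(4, -2), 2), 23)) = Mul(Add(Mul(-6, -14), 59), Add(Pow(2, 2), 23)) = Mul(Add(84, 59), Add(4, 23)) = Mul(143, 27) = 3861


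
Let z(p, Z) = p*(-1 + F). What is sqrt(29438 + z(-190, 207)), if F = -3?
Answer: sqrt(30198) ≈ 173.78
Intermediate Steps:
z(p, Z) = -4*p (z(p, Z) = p*(-1 - 3) = p*(-4) = -4*p)
sqrt(29438 + z(-190, 207)) = sqrt(29438 - 4*(-190)) = sqrt(29438 + 760) = sqrt(30198)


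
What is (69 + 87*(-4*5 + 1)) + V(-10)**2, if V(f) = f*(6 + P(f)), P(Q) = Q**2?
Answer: 1122016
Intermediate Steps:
V(f) = f*(6 + f**2)
(69 + 87*(-4*5 + 1)) + V(-10)**2 = (69 + 87*(-4*5 + 1)) + (-10*(6 + (-10)**2))**2 = (69 + 87*(-20 + 1)) + (-10*(6 + 100))**2 = (69 + 87*(-19)) + (-10*106)**2 = (69 - 1653) + (-1060)**2 = -1584 + 1123600 = 1122016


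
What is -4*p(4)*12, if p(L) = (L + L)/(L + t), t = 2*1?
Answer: -64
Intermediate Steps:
t = 2
p(L) = 2*L/(2 + L) (p(L) = (L + L)/(L + 2) = (2*L)/(2 + L) = 2*L/(2 + L))
-4*p(4)*12 = -8*4/(2 + 4)*12 = -8*4/6*12 = -4*4/3*12 = -16/3*12 = -64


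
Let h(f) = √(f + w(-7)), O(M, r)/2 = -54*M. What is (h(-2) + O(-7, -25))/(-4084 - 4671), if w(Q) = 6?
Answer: -758/8755 ≈ -0.086579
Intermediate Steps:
O(M, r) = -108*M (O(M, r) = 2*(-54*M) = -108*M)
h(f) = √(6 + f) (h(f) = √(f + 6) = √(6 + f))
(h(-2) + O(-7, -25))/(-4084 - 4671) = (√(6 - 2) - 108*(-7))/(-4084 - 4671) = (√4 + 756)/(-8755) = (2 + 756)*(-1/8755) = 758*(-1/8755) = -758/8755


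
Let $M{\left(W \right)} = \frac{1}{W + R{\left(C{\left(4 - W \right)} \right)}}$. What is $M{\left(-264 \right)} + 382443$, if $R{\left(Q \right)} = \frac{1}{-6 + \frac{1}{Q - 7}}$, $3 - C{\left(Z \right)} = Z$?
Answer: $\frac{164979789479}{431384} \approx 3.8244 \cdot 10^{5}$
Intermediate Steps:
$C{\left(Z \right)} = 3 - Z$
$R{\left(Q \right)} = \frac{1}{-6 + \frac{1}{-7 + Q}}$
$M{\left(W \right)} = \frac{1}{W + \frac{8 - W}{-49 + 6 W}}$ ($M{\left(W \right)} = \frac{1}{W + \frac{7 - \left(3 - \left(4 - W\right)\right)}{-43 + 6 \left(3 - \left(4 - W\right)\right)}} = \frac{1}{W + \frac{7 - \left(3 + \left(-4 + W\right)\right)}{-43 + 6 \left(3 + \left(-4 + W\right)\right)}} = \frac{1}{W + \frac{7 - \left(-1 + W\right)}{-43 + 6 \left(-1 + W\right)}} = \frac{1}{W + \frac{7 - \left(-1 + W\right)}{-43 + \left(-6 + 6 W\right)}} = \frac{1}{W + \frac{8 - W}{-49 + 6 W}}$)
$M{\left(-264 \right)} + 382443 = \frac{-49 + 6 \left(-264\right)}{8 - -264 - 264 \left(-49 + 6 \left(-264\right)\right)} + 382443 = \frac{-49 - 1584}{8 + 264 - 264 \left(-49 - 1584\right)} + 382443 = \frac{1}{8 + 264 - -431112} \left(-1633\right) + 382443 = \frac{1}{8 + 264 + 431112} \left(-1633\right) + 382443 = \frac{1}{431384} \left(-1633\right) + 382443 = - \frac{1633}{431384} + 382443 = \frac{164979789479}{431384}$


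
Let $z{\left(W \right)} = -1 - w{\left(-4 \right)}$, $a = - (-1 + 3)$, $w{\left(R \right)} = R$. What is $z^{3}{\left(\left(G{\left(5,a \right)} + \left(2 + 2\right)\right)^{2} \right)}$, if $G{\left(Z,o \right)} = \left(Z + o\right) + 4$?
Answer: $27$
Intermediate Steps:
$a = -2$ ($a = \left(-1\right) 2 = -2$)
$G{\left(Z,o \right)} = 4 + Z + o$
$z{\left(W \right)} = 3$ ($z{\left(W \right)} = -1 - -4 = -1 + 4 = 3$)
$z^{3}{\left(\left(G{\left(5,a \right)} + \left(2 + 2\right)\right)^{2} \right)} = 3^{3} = 27$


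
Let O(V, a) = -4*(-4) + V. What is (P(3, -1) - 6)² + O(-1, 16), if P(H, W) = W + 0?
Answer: 64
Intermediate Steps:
O(V, a) = 16 + V
P(H, W) = W
(P(3, -1) - 6)² + O(-1, 16) = (-1 - 6)² + (16 - 1) = (-7)² + 15 = 49 + 15 = 64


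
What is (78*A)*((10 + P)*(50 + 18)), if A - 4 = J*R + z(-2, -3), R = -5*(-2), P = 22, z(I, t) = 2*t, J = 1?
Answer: 1357824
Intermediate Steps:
R = 10
A = 8 (A = 4 + (1*10 + 2*(-3)) = 4 + (10 - 6) = 4 + 4 = 8)
(78*A)*((10 + P)*(50 + 18)) = (78*8)*((10 + 22)*(50 + 18)) = 624*(32*68) = 624*2176 = 1357824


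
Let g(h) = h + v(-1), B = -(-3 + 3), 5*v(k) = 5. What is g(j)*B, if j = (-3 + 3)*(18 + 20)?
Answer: 0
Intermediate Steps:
v(k) = 1 (v(k) = (⅕)*5 = 1)
j = 0 (j = 0*38 = 0)
B = 0 (B = -1*0 = 0)
g(h) = 1 + h (g(h) = h + 1 = 1 + h)
g(j)*B = (1 + 0)*0 = 1*0 = 0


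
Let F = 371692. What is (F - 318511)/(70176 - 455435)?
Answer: -53181/385259 ≈ -0.13804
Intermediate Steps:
(F - 318511)/(70176 - 455435) = (371692 - 318511)/(70176 - 455435) = 53181/(-385259) = 53181*(-1/385259) = -53181/385259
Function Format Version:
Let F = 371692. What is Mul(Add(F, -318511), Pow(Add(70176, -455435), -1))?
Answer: Rational(-53181, 385259) ≈ -0.13804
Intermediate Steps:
Mul(Add(F, -318511), Pow(Add(70176, -455435), -1)) = Mul(Add(371692, -318511), Pow(Add(70176, -455435), -1)) = Mul(53181, Pow(-385259, -1)) = Mul(53181, Rational(-1, 385259)) = Rational(-53181, 385259)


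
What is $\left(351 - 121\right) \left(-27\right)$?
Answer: $-6210$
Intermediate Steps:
$\left(351 - 121\right) \left(-27\right) = 230 \left(-27\right) = -6210$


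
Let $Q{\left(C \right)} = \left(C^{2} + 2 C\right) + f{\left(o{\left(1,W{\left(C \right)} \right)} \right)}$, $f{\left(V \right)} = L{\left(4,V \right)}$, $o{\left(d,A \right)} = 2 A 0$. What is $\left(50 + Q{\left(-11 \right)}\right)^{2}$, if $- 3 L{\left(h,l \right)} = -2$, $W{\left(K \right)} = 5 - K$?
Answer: $\frac{201601}{9} \approx 22400.0$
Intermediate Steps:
$L{\left(h,l \right)} = \frac{2}{3}$ ($L{\left(h,l \right)} = \left(- \frac{1}{3}\right) \left(-2\right) = \frac{2}{3}$)
$o{\left(d,A \right)} = 0$
$f{\left(V \right)} = \frac{2}{3}$
$Q{\left(C \right)} = \frac{2}{3} + C^{2} + 2 C$ ($Q{\left(C \right)} = \left(C^{2} + 2 C\right) + \frac{2}{3} = \frac{2}{3} + C^{2} + 2 C$)
$\left(50 + Q{\left(-11 \right)}\right)^{2} = \left(50 + \left(\frac{2}{3} + \left(-11\right)^{2} + 2 \left(-11\right)\right)\right)^{2} = \left(50 + \left(\frac{2}{3} + 121 - 22\right)\right)^{2} = \left(50 + \frac{299}{3}\right)^{2} = \left(\frac{449}{3}\right)^{2} = \frac{201601}{9}$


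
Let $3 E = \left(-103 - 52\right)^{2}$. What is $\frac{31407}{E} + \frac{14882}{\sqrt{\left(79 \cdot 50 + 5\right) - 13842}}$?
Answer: $\frac{94221}{24025} - \frac{14882 i \sqrt{9887}}{9887} \approx 3.9218 - 149.67 i$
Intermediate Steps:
$E = \frac{24025}{3}$ ($E = \frac{\left(-103 - 52\right)^{2}}{3} = \frac{\left(-155\right)^{2}}{3} = \frac{1}{3} \cdot 24025 = \frac{24025}{3} \approx 8008.3$)
$\frac{31407}{E} + \frac{14882}{\sqrt{\left(79 \cdot 50 + 5\right) - 13842}} = \frac{31407}{\frac{24025}{3}} + \frac{14882}{\sqrt{\left(79 \cdot 50 + 5\right) - 13842}} = 31407 \cdot \frac{3}{24025} + \frac{14882}{\sqrt{\left(3950 + 5\right) - 13842}} = \frac{94221}{24025} + \frac{14882}{\sqrt{3955 - 13842}} = \frac{94221}{24025} + \frac{14882}{\sqrt{-9887}} = \frac{94221}{24025} + \frac{14882}{i \sqrt{9887}} = \frac{94221}{24025} + 14882 \left(- \frac{i \sqrt{9887}}{9887}\right) = \frac{94221}{24025} - \frac{14882 i \sqrt{9887}}{9887}$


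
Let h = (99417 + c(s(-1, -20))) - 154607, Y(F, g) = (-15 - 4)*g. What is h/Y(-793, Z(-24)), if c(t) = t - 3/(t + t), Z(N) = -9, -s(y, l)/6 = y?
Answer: -73579/228 ≈ -322.71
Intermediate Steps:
s(y, l) = -6*y
c(t) = t - 3/(2*t)
Y(F, g) = -19*g
h = -220737/4 (h = (99417 + (-6*(-1) - 3/(2*((-6*(-1)))))) - 154607 = (99417 + (6 - 3/2/6)) - 154607 = (99417 + (6 - 3/2*⅙)) - 154607 = (99417 + (6 - ¼)) - 154607 = (99417 + 23/4) - 154607 = 397691/4 - 154607 = -220737/4 ≈ -55184.)
h/Y(-793, Z(-24)) = -220737/(4*((-19*(-9)))) = -220737/4/171 = -220737/4*1/171 = -73579/228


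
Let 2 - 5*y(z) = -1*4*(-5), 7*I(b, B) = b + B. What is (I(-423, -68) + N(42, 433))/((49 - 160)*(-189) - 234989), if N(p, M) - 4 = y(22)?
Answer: 2441/7490350 ≈ 0.00032589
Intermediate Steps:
I(b, B) = B/7 + b/7 (I(b, B) = (b + B)/7 = (B + b)/7 = B/7 + b/7)
y(z) = -18/5 (y(z) = 2/5 - (-1*4)*(-5)/5 = 2/5 - (-4)*(-5)/5 = 2/5 - 1/5*20 = 2/5 - 4 = -18/5)
N(p, M) = 2/5 (N(p, M) = 4 - 18/5 = 2/5)
(I(-423, -68) + N(42, 433))/((49 - 160)*(-189) - 234989) = (((1/7)*(-68) + (1/7)*(-423)) + 2/5)/((49 - 160)*(-189) - 234989) = ((-68/7 - 423/7) + 2/5)/(-111*(-189) - 234989) = (-491/7 + 2/5)/(20979 - 234989) = -2441/35/(-214010) = -2441/35*(-1/214010) = 2441/7490350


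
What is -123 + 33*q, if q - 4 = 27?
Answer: 900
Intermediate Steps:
q = 31 (q = 4 + 27 = 31)
-123 + 33*q = -123 + 33*31 = -123 + 1023 = 900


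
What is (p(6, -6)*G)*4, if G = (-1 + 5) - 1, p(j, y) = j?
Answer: 72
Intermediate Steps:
G = 3 (G = 4 - 1 = 3)
(p(6, -6)*G)*4 = (6*3)*4 = 18*4 = 72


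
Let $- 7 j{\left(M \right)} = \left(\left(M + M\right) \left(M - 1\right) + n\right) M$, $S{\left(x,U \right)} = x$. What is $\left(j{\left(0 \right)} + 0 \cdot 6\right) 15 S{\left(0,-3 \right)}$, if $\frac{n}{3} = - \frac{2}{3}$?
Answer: $0$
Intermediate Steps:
$n = -2$ ($n = 3 \left(- \frac{2}{3}\right) = -2$)
$j{\left(M \right)} = - \frac{M \left(-2 + 2 M \left(-1 + M\right)\right)}{7}$ ($j{\left(M \right)} = - \frac{\left(\left(M + M\right) \left(M - 1\right) - 2\right) M}{7} = - \frac{\left(2 M \left(-1 + M\right) - 2\right) M}{7} = - \frac{\left(-2 + 2 M \left(-1 + M\right)\right) M}{7} = - \frac{M \left(-2 + 2 M \left(-1 + M\right)\right)}{7}$)
$\left(j{\left(0 \right)} + 0 \cdot 6\right) 15 S{\left(0,-3 \right)} = \left(\frac{2}{7} \cdot 0 \left(1 + 0 - 0^{2}\right) + 0 \cdot 6\right) 15 \cdot 0 = \left(\frac{2}{7} \cdot 0 \left(1 + 0 - 0\right) + 0\right) 15 \cdot 0 = \left(\frac{2}{7} \cdot 0 \left(1 + 0 + 0\right) + 0\right) 15 \cdot 0 = \left(\frac{2}{7} \cdot 0 \cdot 1 + 0\right) 15 \cdot 0 = \left(0 + 0\right) 15 \cdot 0 = 0 \cdot 15 \cdot 0 = 0 \cdot 0 = 0$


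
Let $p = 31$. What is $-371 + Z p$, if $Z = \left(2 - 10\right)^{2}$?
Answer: $1613$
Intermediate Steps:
$Z = 64$ ($Z = \left(-8\right)^{2} = 64$)
$-371 + Z p = -371 + 64 \cdot 31 = -371 + 1984 = 1613$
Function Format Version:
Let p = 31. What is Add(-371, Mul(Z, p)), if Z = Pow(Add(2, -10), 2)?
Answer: 1613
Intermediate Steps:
Z = 64 (Z = Pow(-8, 2) = 64)
Add(-371, Mul(Z, p)) = Add(-371, Mul(64, 31)) = Add(-371, 1984) = 1613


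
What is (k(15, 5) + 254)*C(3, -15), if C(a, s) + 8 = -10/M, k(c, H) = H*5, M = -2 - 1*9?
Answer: -21762/11 ≈ -1978.4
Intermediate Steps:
M = -11 (M = -2 - 9 = -11)
k(c, H) = 5*H
C(a, s) = -78/11 (C(a, s) = -8 - 10/(-11) = -8 - 10*(-1/11) = -8 + 10/11 = -78/11)
(k(15, 5) + 254)*C(3, -15) = (5*5 + 254)*(-78/11) = (25 + 254)*(-78/11) = 279*(-78/11) = -21762/11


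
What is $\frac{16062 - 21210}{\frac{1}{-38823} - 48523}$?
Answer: $\frac{99930402}{941904215} \approx 0.10609$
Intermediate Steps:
$\frac{16062 - 21210}{\frac{1}{-38823} - 48523} = - \frac{5148}{- \frac{1}{38823} - 48523} = - \frac{5148}{- \frac{1883808430}{38823}} = \left(-5148\right) \left(- \frac{38823}{1883808430}\right) = \frac{99930402}{941904215}$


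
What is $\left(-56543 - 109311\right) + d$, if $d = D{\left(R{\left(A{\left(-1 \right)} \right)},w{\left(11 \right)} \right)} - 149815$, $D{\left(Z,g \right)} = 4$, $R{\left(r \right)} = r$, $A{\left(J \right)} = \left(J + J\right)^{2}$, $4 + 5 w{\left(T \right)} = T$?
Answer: $-315665$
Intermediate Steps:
$w{\left(T \right)} = - \frac{4}{5} + \frac{T}{5}$
$A{\left(J \right)} = 4 J^{2}$ ($A{\left(J \right)} = \left(2 J\right)^{2} = 4 J^{2}$)
$d = -149811$ ($d = 4 - 149815 = -149811$)
$\left(-56543 - 109311\right) + d = \left(-56543 - 109311\right) - 149811 = -165854 - 149811 = -315665$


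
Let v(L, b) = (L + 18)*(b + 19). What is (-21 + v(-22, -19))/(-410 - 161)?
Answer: 21/571 ≈ 0.036778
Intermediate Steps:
v(L, b) = (18 + L)*(19 + b)
(-21 + v(-22, -19))/(-410 - 161) = (-21 + (342 + 18*(-19) + 19*(-22) - 22*(-19)))/(-410 - 161) = (-21 + (342 - 342 - 418 + 418))/(-571) = (-21 + 0)*(-1/571) = -21*(-1/571) = 21/571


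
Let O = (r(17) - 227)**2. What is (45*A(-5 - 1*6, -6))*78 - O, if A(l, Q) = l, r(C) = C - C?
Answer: -90139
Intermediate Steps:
r(C) = 0
O = 51529 (O = (0 - 227)**2 = (-227)**2 = 51529)
(45*A(-5 - 1*6, -6))*78 - O = (45*(-5 - 1*6))*78 - 1*51529 = (45*(-5 - 6))*78 - 51529 = (45*(-11))*78 - 51529 = -495*78 - 51529 = -38610 - 51529 = -90139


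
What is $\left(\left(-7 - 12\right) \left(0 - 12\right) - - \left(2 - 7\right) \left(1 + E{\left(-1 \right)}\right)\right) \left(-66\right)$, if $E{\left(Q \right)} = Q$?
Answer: $-15048$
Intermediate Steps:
$\left(\left(-7 - 12\right) \left(0 - 12\right) - - \left(2 - 7\right) \left(1 + E{\left(-1 \right)}\right)\right) \left(-66\right) = \left(\left(-7 - 12\right) \left(0 - 12\right) - - \left(2 - 7\right) \left(1 - 1\right)\right) \left(-66\right) = \left(\left(-19\right) \left(-12\right) - - \left(-5\right) 0\right) \left(-66\right) = \left(228 - \left(-1\right) 0\right) \left(-66\right) = \left(228 - 0\right) \left(-66\right) = \left(228 + 0\right) \left(-66\right) = 228 \left(-66\right) = -15048$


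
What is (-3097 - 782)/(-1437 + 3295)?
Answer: -3879/1858 ≈ -2.0877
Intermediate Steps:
(-3097 - 782)/(-1437 + 3295) = -3879/1858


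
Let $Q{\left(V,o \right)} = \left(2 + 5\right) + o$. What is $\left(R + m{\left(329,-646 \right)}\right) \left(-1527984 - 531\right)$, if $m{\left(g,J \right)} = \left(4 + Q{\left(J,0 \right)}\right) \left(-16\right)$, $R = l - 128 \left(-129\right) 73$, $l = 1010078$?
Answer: $-3386085652170$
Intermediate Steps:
$Q{\left(V,o \right)} = 7 + o$
$R = 2215454$ ($R = 1010078 - 128 \left(-129\right) 73 = 1010078 - \left(-16512\right) 73 = 1010078 - -1205376 = 1010078 + 1205376 = 2215454$)
$m{\left(g,J \right)} = -176$ ($m{\left(g,J \right)} = \left(4 + \left(7 + 0\right)\right) \left(-16\right) = \left(4 + 7\right) \left(-16\right) = 11 \left(-16\right) = -176$)
$\left(R + m{\left(329,-646 \right)}\right) \left(-1527984 - 531\right) = \left(2215454 - 176\right) \left(-1527984 - 531\right) = 2215278 \left(-1528515\right) = -3386085652170$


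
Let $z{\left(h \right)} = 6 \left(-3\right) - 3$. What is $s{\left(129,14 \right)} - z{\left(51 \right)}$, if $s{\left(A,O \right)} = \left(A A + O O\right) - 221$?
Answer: $16637$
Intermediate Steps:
$z{\left(h \right)} = -21$ ($z{\left(h \right)} = -18 - 3 = -21$)
$s{\left(A,O \right)} = -221 + A^{2} + O^{2}$ ($s{\left(A,O \right)} = \left(A^{2} + O^{2}\right) - 221 = -221 + A^{2} + O^{2}$)
$s{\left(129,14 \right)} - z{\left(51 \right)} = \left(-221 + 129^{2} + 14^{2}\right) - -21 = \left(-221 + 16641 + 196\right) + 21 = 16616 + 21 = 16637$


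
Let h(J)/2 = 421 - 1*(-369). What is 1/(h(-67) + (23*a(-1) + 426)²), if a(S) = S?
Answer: 1/163989 ≈ 6.0980e-6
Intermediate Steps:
h(J) = 1580 (h(J) = 2*(421 - 1*(-369)) = 2*(421 + 369) = 2*790 = 1580)
1/(h(-67) + (23*a(-1) + 426)²) = 1/(1580 + (23*(-1) + 426)²) = 1/(1580 + (-23 + 426)²) = 1/(1580 + 403²) = 1/(1580 + 162409) = 1/163989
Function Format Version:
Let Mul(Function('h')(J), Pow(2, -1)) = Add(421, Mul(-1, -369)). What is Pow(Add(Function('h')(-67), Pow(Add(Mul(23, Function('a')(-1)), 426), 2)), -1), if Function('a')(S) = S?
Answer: Rational(1, 163989) ≈ 6.0980e-6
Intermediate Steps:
Function('h')(J) = 1580 (Function('h')(J) = Mul(2, Add(421, Mul(-1, -369))) = Mul(2, Add(421, 369)) = Mul(2, 790) = 1580)
Pow(Add(Function('h')(-67), Pow(Add(Mul(23, Function('a')(-1)), 426), 2)), -1) = Pow(Add(1580, Pow(Add(Mul(23, -1), 426), 2)), -1) = Pow(Add(1580, Pow(Add(-23, 426), 2)), -1) = Pow(Add(1580, Pow(403, 2)), -1) = Pow(Add(1580, 162409), -1) = Pow(163989, -1) = Rational(1, 163989)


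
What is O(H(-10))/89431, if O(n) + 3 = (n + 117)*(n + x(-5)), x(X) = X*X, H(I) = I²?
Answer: 27122/89431 ≈ 0.30327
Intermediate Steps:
x(X) = X²
O(n) = -3 + (25 + n)*(117 + n) (O(n) = -3 + (n + 117)*(n + (-5)²) = -3 + (117 + n)*(n + 25) = -3 + (117 + n)*(25 + n) = -3 + (25 + n)*(117 + n))
O(H(-10))/89431 = (2922 + ((-10)²)² + 142*(-10)²)/89431 = (2922 + 100² + 142*100)*(1/89431) = (2922 + 10000 + 14200)*(1/89431) = 27122*(1/89431) = 27122/89431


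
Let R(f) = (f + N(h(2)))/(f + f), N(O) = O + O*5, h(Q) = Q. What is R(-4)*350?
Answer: -350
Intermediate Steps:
N(O) = 6*O (N(O) = O + 5*O = 6*O)
R(f) = (12 + f)/(2*f) (R(f) = (f + 6*2)/(f + f) = (f + 12)/((2*f)) = (12 + f)*(1/(2*f)) = (12 + f)/(2*f))
R(-4)*350 = ((½)*(12 - 4)/(-4))*350 = ((½)*(-¼)*8)*350 = -1*350 = -350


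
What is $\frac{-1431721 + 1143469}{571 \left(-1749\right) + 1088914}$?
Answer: $- \frac{288252}{90235} \approx -3.1945$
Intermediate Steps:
$\frac{-1431721 + 1143469}{571 \left(-1749\right) + 1088914} = - \frac{288252}{-998679 + 1088914} = - \frac{288252}{90235}$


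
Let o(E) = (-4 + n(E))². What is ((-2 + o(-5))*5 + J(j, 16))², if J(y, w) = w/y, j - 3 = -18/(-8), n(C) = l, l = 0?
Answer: 2353156/441 ≈ 5336.0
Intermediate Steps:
n(C) = 0
o(E) = 16 (o(E) = (-4 + 0)² = (-4)² = 16)
j = 21/4 (j = 3 - 18/(-8) = 3 - 18*(-⅛) = 3 + 9/4 = 21/4 ≈ 5.2500)
((-2 + o(-5))*5 + J(j, 16))² = ((-2 + 16)*5 + 16/(21/4))² = (14*5 + 16*(4/21))² = (70 + 64/21)² = (1534/21)² = 2353156/441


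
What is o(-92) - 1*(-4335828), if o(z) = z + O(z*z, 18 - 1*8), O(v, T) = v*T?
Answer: 4420376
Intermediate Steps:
O(v, T) = T*v
o(z) = z + 10*z**2 (o(z) = z + (18 - 1*8)*(z*z) = z + (18 - 8)*z**2 = z + 10*z**2)
o(-92) - 1*(-4335828) = -92*(1 + 10*(-92)) - 1*(-4335828) = -92*(1 - 920) + 4335828 = -92*(-919) + 4335828 = 84548 + 4335828 = 4420376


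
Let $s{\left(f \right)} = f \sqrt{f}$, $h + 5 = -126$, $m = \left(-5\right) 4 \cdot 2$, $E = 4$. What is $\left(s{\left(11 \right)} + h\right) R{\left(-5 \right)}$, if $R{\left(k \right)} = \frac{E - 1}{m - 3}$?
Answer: $\frac{393}{43} - \frac{33 \sqrt{11}}{43} \approx 6.5942$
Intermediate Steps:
$m = -40$ ($m = \left(-20\right) 2 = -40$)
$h = -131$ ($h = -5 - 126 = -131$)
$s{\left(f \right)} = f^{\frac{3}{2}}$
$R{\left(k \right)} = - \frac{3}{43}$ ($R{\left(k \right)} = \frac{4 - 1}{-40 - 3} = \frac{3}{-43} = 3 \left(- \frac{1}{43}\right) = - \frac{3}{43}$)
$\left(s{\left(11 \right)} + h\right) R{\left(-5 \right)} = \left(11^{\frac{3}{2}} - 131\right) \left(- \frac{3}{43}\right) = \left(11 \sqrt{11} - 131\right) \left(- \frac{3}{43}\right) = \left(-131 + 11 \sqrt{11}\right) \left(- \frac{3}{43}\right) = \frac{393}{43} - \frac{33 \sqrt{11}}{43}$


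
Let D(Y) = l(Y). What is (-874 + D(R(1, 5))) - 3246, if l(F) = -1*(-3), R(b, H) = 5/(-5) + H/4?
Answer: -4117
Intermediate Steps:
R(b, H) = -1 + H/4 (R(b, H) = 5*(-⅕) + H*(¼) = -1 + H/4)
l(F) = 3
D(Y) = 3
(-874 + D(R(1, 5))) - 3246 = (-874 + 3) - 3246 = -871 - 3246 = -4117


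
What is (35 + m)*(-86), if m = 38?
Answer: -6278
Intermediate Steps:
(35 + m)*(-86) = (35 + 38)*(-86) = 73*(-86) = -6278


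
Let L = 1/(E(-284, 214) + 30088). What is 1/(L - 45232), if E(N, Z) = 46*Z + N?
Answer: -39648/1793358335 ≈ -2.2108e-5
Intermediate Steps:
E(N, Z) = N + 46*Z
L = 1/39648 (L = 1/((-284 + 46*214) + 30088) = 1/((-284 + 9844) + 30088) = 1/(9560 + 30088) = 1/39648 ≈ 2.5222e-5)
1/(L - 45232) = 1/(1/39648 - 45232) = 1/(-1793358335/39648) = -39648/1793358335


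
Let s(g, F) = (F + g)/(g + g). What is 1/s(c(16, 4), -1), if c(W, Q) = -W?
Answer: 32/17 ≈ 1.8824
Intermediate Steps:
s(g, F) = (F + g)/(2*g) (s(g, F) = (F + g)/((2*g)) = (F + g)*(1/(2*g)) = (F + g)/(2*g))
1/s(c(16, 4), -1) = 1/((-1 - 1*16)/(2*((-1*16)))) = 1/((1/2)*(-1 - 16)/(-16)) = 1/((1/2)*(-1/16)*(-17)) = 1/(17/32) = 32/17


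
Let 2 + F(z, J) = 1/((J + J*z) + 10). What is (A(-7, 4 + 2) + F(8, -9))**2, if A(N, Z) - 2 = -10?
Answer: 505521/5041 ≈ 100.28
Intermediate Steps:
A(N, Z) = -8 (A(N, Z) = 2 - 10 = -8)
F(z, J) = -2 + 1/(10 + J + J*z) (F(z, J) = -2 + 1/((J + J*z) + 10) = -2 + 1/(10 + J + J*z))
(A(-7, 4 + 2) + F(8, -9))**2 = (-8 + (-19 - 2*(-9) - 2*(-9)*8)/(10 - 9 - 9*8))**2 = (-8 + (-19 + 18 + 144)/(10 - 9 - 72))**2 = (-8 + 143/(-71))**2 = (-8 - 1/71*143)**2 = (-8 - 143/71)**2 = (-711/71)**2 = 505521/5041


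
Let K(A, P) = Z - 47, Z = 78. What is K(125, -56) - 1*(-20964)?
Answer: 20995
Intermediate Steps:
K(A, P) = 31 (K(A, P) = 78 - 47 = 31)
K(125, -56) - 1*(-20964) = 31 - 1*(-20964) = 31 + 20964 = 20995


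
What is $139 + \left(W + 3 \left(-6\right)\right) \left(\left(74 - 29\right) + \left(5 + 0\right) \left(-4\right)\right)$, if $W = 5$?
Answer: $-186$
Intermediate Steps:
$139 + \left(W + 3 \left(-6\right)\right) \left(\left(74 - 29\right) + \left(5 + 0\right) \left(-4\right)\right) = 139 + \left(5 + 3 \left(-6\right)\right) \left(\left(74 - 29\right) + \left(5 + 0\right) \left(-4\right)\right) = 139 + \left(5 - 18\right) \left(45 + 5 \left(-4\right)\right) = 139 - 13 \left(45 - 20\right) = 139 - 325 = -186$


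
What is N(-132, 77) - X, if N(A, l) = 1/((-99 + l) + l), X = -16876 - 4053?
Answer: 1151096/55 ≈ 20929.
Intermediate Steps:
X = -20929
N(A, l) = 1/(-99 + 2*l)
N(-132, 77) - X = 1/(-99 + 2*77) - 1*(-20929) = 1/(-99 + 154) + 20929 = 1/55 + 20929 = 1151096/55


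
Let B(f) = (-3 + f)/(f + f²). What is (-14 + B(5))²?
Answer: 43681/225 ≈ 194.14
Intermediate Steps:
B(f) = (-3 + f)/(f + f²)
(-14 + B(5))² = (-14 + (-3 + 5)/(5*(1 + 5)))² = (-14 + (⅕)*2/6)² = (-14 + (⅕)*(⅙)*2)² = (-14 + 1/15)² = (-209/15)² = 43681/225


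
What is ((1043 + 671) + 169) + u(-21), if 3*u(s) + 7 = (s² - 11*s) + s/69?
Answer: 48405/23 ≈ 2104.6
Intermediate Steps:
u(s) = -7/3 - 758*s/207 + s²/3 (u(s) = -7/3 + ((s² - 11*s) + s/69)/3 = -7/3 + (s² - 758*s/69)/3 = -7/3 + (-758*s/207 + s²/3) = -7/3 - 758*s/207 + s²/3)
((1043 + 671) + 169) + u(-21) = ((1043 + 671) + 169) + (-7/3 - 758/207*(-21) + (⅓)*(-21)²) = (1714 + 169) + (-7/3 + 5306/69 + (⅓)*441) = 1883 + (-7/3 + 5306/69 + 147) = 1883 + 5096/23 = 48405/23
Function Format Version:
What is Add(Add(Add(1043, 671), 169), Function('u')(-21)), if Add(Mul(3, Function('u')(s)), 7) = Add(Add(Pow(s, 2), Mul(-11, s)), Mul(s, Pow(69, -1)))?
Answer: Rational(48405, 23) ≈ 2104.6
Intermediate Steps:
Function('u')(s) = Add(Rational(-7, 3), Mul(Rational(-758, 207), s), Mul(Rational(1, 3), Pow(s, 2))) (Function('u')(s) = Add(Rational(-7, 3), Mul(Rational(1, 3), Add(Add(Pow(s, 2), Mul(-11, s)), Mul(s, Pow(69, -1))))) = Add(Rational(-7, 3), Mul(Rational(1, 3), Add(Add(Pow(s, 2), Mul(-11, s)), Mul(s, Rational(1, 69))))) = Add(Rational(-7, 3), Mul(Rational(1, 3), Add(Add(Pow(s, 2), Mul(-11, s)), Mul(Rational(1, 69), s)))) = Add(Rational(-7, 3), Mul(Rational(1, 3), Add(Pow(s, 2), Mul(Rational(-758, 69), s)))) = Add(Rational(-7, 3), Add(Mul(Rational(-758, 207), s), Mul(Rational(1, 3), Pow(s, 2)))) = Add(Rational(-7, 3), Mul(Rational(-758, 207), s), Mul(Rational(1, 3), Pow(s, 2))))
Add(Add(Add(1043, 671), 169), Function('u')(-21)) = Add(Add(Add(1043, 671), 169), Add(Rational(-7, 3), Mul(Rational(-758, 207), -21), Mul(Rational(1, 3), Pow(-21, 2)))) = Add(Add(1714, 169), Add(Rational(-7, 3), Rational(5306, 69), Mul(Rational(1, 3), 441))) = Add(1883, Add(Rational(-7, 3), Rational(5306, 69), 147)) = Add(1883, Rational(5096, 23)) = Rational(48405, 23)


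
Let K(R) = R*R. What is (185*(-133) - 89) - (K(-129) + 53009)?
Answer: -94344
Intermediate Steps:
K(R) = R**2
(185*(-133) - 89) - (K(-129) + 53009) = (185*(-133) - 89) - ((-129)**2 + 53009) = (-24605 - 89) - (16641 + 53009) = -24694 - 1*69650 = -24694 - 69650 = -94344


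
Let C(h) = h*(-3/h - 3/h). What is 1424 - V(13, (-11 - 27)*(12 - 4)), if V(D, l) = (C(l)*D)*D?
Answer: 2438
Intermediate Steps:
C(h) = -6 (C(h) = h*(-6/h) = -6)
V(D, l) = -6*D² (V(D, l) = (-6*D)*D = -6*D²)
1424 - V(13, (-11 - 27)*(12 - 4)) = 1424 - (-6)*13² = 1424 - (-6)*169 = 1424 - 1*(-1014) = 1424 + 1014 = 2438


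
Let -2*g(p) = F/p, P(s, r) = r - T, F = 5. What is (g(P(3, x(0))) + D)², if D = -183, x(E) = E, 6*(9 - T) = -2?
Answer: 104714289/3136 ≈ 33391.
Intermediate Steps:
T = 28/3 (T = 9 - ⅙*(-2) = 9 + ⅓ = 28/3 ≈ 9.3333)
P(s, r) = -28/3 + r (P(s, r) = r - 1*28/3 = r - 28/3 = -28/3 + r)
g(p) = -5/(2*p)
(g(P(3, x(0))) + D)² = (-5/(2*(-28/3 + 0)) - 183)² = (-5/(2*(-28/3)) - 183)² = (-5/2*(-3/28) - 183)² = (15/56 - 183)² = (-10233/56)² = 104714289/3136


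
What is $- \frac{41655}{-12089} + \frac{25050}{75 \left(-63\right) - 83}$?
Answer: $- \frac{51276105}{29061956} \approx -1.7644$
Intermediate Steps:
$- \frac{41655}{-12089} + \frac{25050}{75 \left(-63\right) - 83} = \left(-41655\right) \left(- \frac{1}{12089}\right) + \frac{25050}{-4725 - 83} = \frac{41655}{12089} + \frac{25050}{-4808} = \frac{41655}{12089} + 25050 \left(- \frac{1}{4808}\right) = \frac{41655}{12089} - \frac{12525}{2404} = - \frac{51276105}{29061956}$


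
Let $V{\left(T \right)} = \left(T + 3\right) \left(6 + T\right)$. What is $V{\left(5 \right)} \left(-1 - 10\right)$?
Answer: $-968$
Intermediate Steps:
$V{\left(T \right)} = \left(3 + T\right) \left(6 + T\right)$
$V{\left(5 \right)} \left(-1 - 10\right) = \left(18 + 5^{2} + 9 \cdot 5\right) \left(-1 - 10\right) = \left(18 + 25 + 45\right) \left(-1 - 10\right) = 88 \left(-11\right) = -968$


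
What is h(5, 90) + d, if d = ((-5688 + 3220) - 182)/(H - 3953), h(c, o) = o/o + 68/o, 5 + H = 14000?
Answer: 337034/225945 ≈ 1.4917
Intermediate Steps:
H = 13995 (H = -5 + 14000 = 13995)
h(c, o) = 1 + 68/o
d = -1325/5021 (d = ((-5688 + 3220) - 182)/(13995 - 3953) = (-2468 - 182)/10042 = -2650*1/10042 = -1325/5021 ≈ -0.26389)
h(5, 90) + d = (68 + 90)/90 - 1325/5021 = (1/90)*158 - 1325/5021 = 79/45 - 1325/5021 = 337034/225945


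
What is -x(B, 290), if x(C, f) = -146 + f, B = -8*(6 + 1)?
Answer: -144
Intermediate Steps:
B = -56 (B = -8*7 = -56)
-x(B, 290) = -(-146 + 290) = -1*144 = -144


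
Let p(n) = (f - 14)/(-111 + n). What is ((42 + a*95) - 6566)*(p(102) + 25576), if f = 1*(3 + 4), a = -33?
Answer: -2223414869/9 ≈ -2.4705e+8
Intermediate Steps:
f = 7 (f = 1*7 = 7)
p(n) = -7/(-111 + n) (p(n) = (7 - 14)/(-111 + n) = -7/(-111 + n))
((42 + a*95) - 6566)*(p(102) + 25576) = ((42 - 33*95) - 6566)*(-7/(-111 + 102) + 25576) = ((42 - 3135) - 6566)*(-7/(-9) + 25576) = (-3093 - 6566)*(-7*(-1/9) + 25576) = -9659*(7/9 + 25576) = -9659*230191/9 = -2223414869/9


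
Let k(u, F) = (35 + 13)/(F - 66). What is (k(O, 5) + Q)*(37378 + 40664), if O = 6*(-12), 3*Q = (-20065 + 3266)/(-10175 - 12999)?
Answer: -30076307219/706807 ≈ -42552.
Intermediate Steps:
Q = 16799/69522 (Q = ((-20065 + 3266)/(-10175 - 12999))/3 = (-16799/(-23174))/3 = (-16799*(-1/23174))/3 = (1/3)*(16799/23174) = 16799/69522 ≈ 0.24164)
O = -72
k(u, F) = 48/(-66 + F)
(k(O, 5) + Q)*(37378 + 40664) = (48/(-66 + 5) + 16799/69522)*(37378 + 40664) = (48/(-61) + 16799/69522)*78042 = (48*(-1/61) + 16799/69522)*78042 = (-48/61 + 16799/69522)*78042 = -2312317/4240842*78042 = -30076307219/706807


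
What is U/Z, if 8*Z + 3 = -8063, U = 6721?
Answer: -26884/4033 ≈ -6.6660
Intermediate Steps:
Z = -4033/4 (Z = -3/8 + (⅛)*(-8063) = -3/8 - 8063/8 = -4033/4 ≈ -1008.3)
U/Z = 6721/(-4033/4) = 6721*(-4/4033) = -26884/4033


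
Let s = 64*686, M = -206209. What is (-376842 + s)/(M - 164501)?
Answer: 166469/185355 ≈ 0.89811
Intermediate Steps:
s = 43904
(-376842 + s)/(M - 164501) = (-376842 + 43904)/(-206209 - 164501) = -332938/(-370710) = -332938*(-1/370710) = 166469/185355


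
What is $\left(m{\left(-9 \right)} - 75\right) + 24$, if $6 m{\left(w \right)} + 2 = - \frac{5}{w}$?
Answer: $- \frac{2767}{54} \approx -51.241$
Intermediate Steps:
$m{\left(w \right)} = - \frac{1}{3} - \frac{5}{6 w}$ ($m{\left(w \right)} = - \frac{1}{3} + \frac{\left(-5\right) \frac{1}{w}}{6} = - \frac{1}{3} - \frac{5}{6 w}$)
$\left(m{\left(-9 \right)} - 75\right) + 24 = \left(\frac{-5 - -18}{6 \left(-9\right)} - 75\right) + 24 = \left(\frac{1}{6} \left(- \frac{1}{9}\right) \left(-5 + 18\right) - 75\right) + 24 = \left(\frac{1}{6} \left(- \frac{1}{9}\right) 13 - 75\right) + 24 = \left(- \frac{13}{54} - 75\right) + 24 = - \frac{4063}{54} + 24 = - \frac{2767}{54}$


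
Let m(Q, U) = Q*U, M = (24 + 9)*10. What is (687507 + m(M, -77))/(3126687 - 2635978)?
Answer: 662097/490709 ≈ 1.3493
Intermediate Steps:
M = 330 (M = 33*10 = 330)
(687507 + m(M, -77))/(3126687 - 2635978) = (687507 + 330*(-77))/(3126687 - 2635978) = (687507 - 25410)/490709 = 662097*(1/490709) = 662097/490709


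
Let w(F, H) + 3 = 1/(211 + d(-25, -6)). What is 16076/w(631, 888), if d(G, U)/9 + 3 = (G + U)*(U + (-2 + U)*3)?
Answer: -137514104/25661 ≈ -5358.9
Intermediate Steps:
d(G, U) = -27 + 9*(-6 + 4*U)*(G + U) (d(G, U) = -27 + 9*((G + U)*(U + (-2 + U)*3)) = -27 + 9*((G + U)*(U + (-6 + 3*U))) = -27 + 9*((G + U)*(-6 + 4*U)) = -27 + 9*((-6 + 4*U)*(G + U)) = -27 + 9*(-6 + 4*U)*(G + U))
w(F, H) = -25661/8554 (w(F, H) = -3 + 1/(211 + (-27 - 54*(-25) - 54*(-6) + 36*(-6)**2 + 36*(-25)*(-6))) = -3 + 1/(211 + (-27 + 1350 + 324 + 36*36 + 5400)) = -3 + 1/(211 + (-27 + 1350 + 324 + 1296 + 5400)) = -3 + 1/(211 + 8343) = -3 + 1/8554 = -25661/8554)
16076/w(631, 888) = 16076/(-25661/8554) = 16076*(-8554/25661) = -137514104/25661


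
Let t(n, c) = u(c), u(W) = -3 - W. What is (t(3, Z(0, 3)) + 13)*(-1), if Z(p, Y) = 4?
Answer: -6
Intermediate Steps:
t(n, c) = -3 - c
(t(3, Z(0, 3)) + 13)*(-1) = ((-3 - 1*4) + 13)*(-1) = ((-3 - 4) + 13)*(-1) = (-7 + 13)*(-1) = 6*(-1) = -6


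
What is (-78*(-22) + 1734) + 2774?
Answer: 6224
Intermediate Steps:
(-78*(-22) + 1734) + 2774 = (1716 + 1734) + 2774 = 3450 + 2774 = 6224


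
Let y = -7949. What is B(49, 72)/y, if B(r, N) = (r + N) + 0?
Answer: -121/7949 ≈ -0.015222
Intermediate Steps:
B(r, N) = N + r (B(r, N) = (N + r) + 0 = N + r)
B(49, 72)/y = (72 + 49)/(-7949) = 121*(-1/7949) = -121/7949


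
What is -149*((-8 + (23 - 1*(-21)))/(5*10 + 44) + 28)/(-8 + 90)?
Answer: -99383/1927 ≈ -51.574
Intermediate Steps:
-149*((-8 + (23 - 1*(-21)))/(5*10 + 44) + 28)/(-8 + 90) = -149*((-8 + (23 + 21))/(50 + 44) + 28)/82 = -149*((-8 + 44)/94 + 28)/82 = -149*(36*(1/94) + 28)/82 = -149*(18/47 + 28)/82 = -198766/(47*82) = -149*667/1927 = -99383/1927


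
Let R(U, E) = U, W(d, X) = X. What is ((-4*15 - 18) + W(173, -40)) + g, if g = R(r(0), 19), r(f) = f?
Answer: -118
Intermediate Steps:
g = 0
((-4*15 - 18) + W(173, -40)) + g = ((-4*15 - 18) - 40) + 0 = ((-60 - 18) - 40) + 0 = (-78 - 40) + 0 = -118 + 0 = -118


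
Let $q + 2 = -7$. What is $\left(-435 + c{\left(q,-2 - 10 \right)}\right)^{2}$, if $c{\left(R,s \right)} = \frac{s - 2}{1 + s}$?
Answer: $\frac{22762441}{121} \approx 1.8812 \cdot 10^{5}$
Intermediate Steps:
$q = -9$ ($q = -2 - 7 = -9$)
$c{\left(R,s \right)} = \frac{-2 + s}{1 + s}$
$\left(-435 + c{\left(q,-2 - 10 \right)}\right)^{2} = \left(-435 + \frac{-2 - 12}{1 - 12}\right)^{2} = \left(-435 + \frac{1}{-11} \left(-14\right)\right)^{2} = \left(-435 - - \frac{14}{11}\right)^{2} = \left(-435 + \frac{14}{11}\right)^{2} = \left(- \frac{4771}{11}\right)^{2} = \frac{22762441}{121}$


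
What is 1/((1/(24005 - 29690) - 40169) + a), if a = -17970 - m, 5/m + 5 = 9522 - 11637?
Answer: -2410440/140140565899 ≈ -1.7200e-5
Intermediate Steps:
m = -1/424 (m = 5/(-5 + (9522 - 11637)) = 5/(-5 - 2115) = 5/(-2120) = 5*(-1/2120) = -1/424 ≈ -0.0023585)
a = -7619279/424 (a = -17970 - 1*(-1/424) = -17970 + 1/424 = -7619279/424 ≈ -17970.)
1/((1/(24005 - 29690) - 40169) + a) = 1/((1/(24005 - 29690) - 40169) - 7619279/424) = 1/((1/(-5685) - 40169) - 7619279/424) = 1/((-1/5685 - 40169) - 7619279/424) = 1/(-228360766/5685 - 7619279/424) = 1/(-140140565899/2410440) = -2410440/140140565899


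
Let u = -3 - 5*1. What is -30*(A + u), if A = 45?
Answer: -1110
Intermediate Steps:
u = -8 (u = -3 - 5 = -8)
-30*(A + u) = -30*(45 - 8) = -30*37 = -1110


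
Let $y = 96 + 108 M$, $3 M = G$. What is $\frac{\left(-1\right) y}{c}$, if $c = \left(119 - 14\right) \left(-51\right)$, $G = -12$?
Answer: $- \frac{16}{255} \approx -0.062745$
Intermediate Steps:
$M = -4$ ($M = \frac{1}{3} \left(-12\right) = -4$)
$c = -5355$ ($c = 105 \left(-51\right) = -5355$)
$y = -336$ ($y = 96 + 108 \left(-4\right) = 96 - 432 = -336$)
$\frac{\left(-1\right) y}{c} = \frac{\left(-1\right) \left(-336\right)}{-5355} = 336 \left(- \frac{1}{5355}\right) = - \frac{16}{255}$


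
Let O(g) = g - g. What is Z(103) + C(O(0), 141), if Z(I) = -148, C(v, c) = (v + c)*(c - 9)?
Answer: 18464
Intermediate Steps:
O(g) = 0
C(v, c) = (-9 + c)*(c + v) (C(v, c) = (c + v)*(-9 + c) = (-9 + c)*(c + v))
Z(103) + C(O(0), 141) = -148 + (141² - 9*141 - 9*0 + 141*0) = -148 + (19881 - 1269 + 0 + 0) = -148 + 18612 = 18464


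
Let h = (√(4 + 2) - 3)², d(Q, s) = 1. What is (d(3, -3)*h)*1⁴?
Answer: (3 - √6)² ≈ 0.30306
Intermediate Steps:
h = (-3 + √6)² (h = (√6 - 3)² = (-3 + √6)² ≈ 0.30306)
(d(3, -3)*h)*1⁴ = (1*(3 - √6)²)*1⁴ = (3 - √6)²*1 = (3 - √6)²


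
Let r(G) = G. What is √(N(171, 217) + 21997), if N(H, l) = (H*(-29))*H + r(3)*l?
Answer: 11*I*√6821 ≈ 908.48*I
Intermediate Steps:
N(H, l) = -29*H² + 3*l (N(H, l) = (H*(-29))*H + 3*l = (-29*H)*H + 3*l = -29*H² + 3*l)
√(N(171, 217) + 21997) = √((-29*171² + 3*217) + 21997) = √((-29*29241 + 651) + 21997) = √((-847989 + 651) + 21997) = √(-847338 + 21997) = √(-825341) = 11*I*√6821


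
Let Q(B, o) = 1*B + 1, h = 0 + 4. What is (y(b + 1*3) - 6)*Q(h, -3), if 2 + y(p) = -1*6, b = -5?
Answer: -70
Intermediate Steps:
h = 4
Q(B, o) = 1 + B (Q(B, o) = B + 1 = 1 + B)
y(p) = -8 (y(p) = -2 - 1*6 = -2 - 6 = -8)
(y(b + 1*3) - 6)*Q(h, -3) = (-8 - 6)*(1 + 4) = -14*5 = -70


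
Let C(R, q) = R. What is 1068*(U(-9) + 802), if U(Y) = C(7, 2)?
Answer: 864012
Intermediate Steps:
U(Y) = 7
1068*(U(-9) + 802) = 1068*(7 + 802) = 1068*809 = 864012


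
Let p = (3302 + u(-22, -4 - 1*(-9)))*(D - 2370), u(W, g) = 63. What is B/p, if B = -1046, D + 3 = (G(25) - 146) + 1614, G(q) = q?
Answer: 523/1480600 ≈ 0.00035324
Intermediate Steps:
D = 1490 (D = -3 + ((25 - 146) + 1614) = -3 + (-121 + 1614) = -3 + 1493 = 1490)
p = -2961200 (p = (3302 + 63)*(1490 - 2370) = 3365*(-880) = -2961200)
B/p = -1046/(-2961200) = -1046*(-1/2961200) = 523/1480600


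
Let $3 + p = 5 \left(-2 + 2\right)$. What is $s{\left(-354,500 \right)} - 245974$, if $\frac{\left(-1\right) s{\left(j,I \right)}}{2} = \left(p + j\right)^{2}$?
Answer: $-500872$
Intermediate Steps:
$p = -3$ ($p = -3 + 5 \left(-2 + 2\right) = -3 + 5 \cdot 0 = -3 + 0 = -3$)
$s{\left(j,I \right)} = - 2 \left(-3 + j\right)^{2}$
$s{\left(-354,500 \right)} - 245974 = - 2 \left(-3 - 354\right)^{2} - 245974 = - 2 \left(-357\right)^{2} - 245974 = \left(-2\right) 127449 - 245974 = -254898 - 245974 = -500872$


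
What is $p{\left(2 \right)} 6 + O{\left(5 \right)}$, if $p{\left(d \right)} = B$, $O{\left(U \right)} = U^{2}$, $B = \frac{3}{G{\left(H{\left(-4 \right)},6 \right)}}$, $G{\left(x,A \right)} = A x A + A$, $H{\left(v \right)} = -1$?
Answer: $\frac{122}{5} \approx 24.4$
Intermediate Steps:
$G{\left(x,A \right)} = A + x A^{2}$ ($G{\left(x,A \right)} = x A^{2} + A = A + x A^{2}$)
$B = - \frac{1}{10}$ ($B = \frac{3}{6 \left(1 + 6 \left(-1\right)\right)} = \frac{3}{6 \left(1 - 6\right)} = \frac{3}{6 \left(-5\right)} = \frac{3}{-30} = 3 \left(- \frac{1}{30}\right) = - \frac{1}{10} \approx -0.1$)
$p{\left(d \right)} = - \frac{1}{10}$
$p{\left(2 \right)} 6 + O{\left(5 \right)} = \left(- \frac{1}{10}\right) 6 + 5^{2} = - \frac{3}{5} + 25 = \frac{122}{5}$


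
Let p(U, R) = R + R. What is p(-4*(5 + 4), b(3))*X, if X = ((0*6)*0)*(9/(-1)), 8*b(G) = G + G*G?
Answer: 0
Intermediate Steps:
b(G) = G/8 + G²/8 (b(G) = (G + G*G)/8 = (G + G²)/8 = G/8 + G²/8)
p(U, R) = 2*R
X = 0 (X = (0*0)*(9*(-1)) = 0*(-9) = 0)
p(-4*(5 + 4), b(3))*X = (2*((⅛)*3*(1 + 3)))*0 = (2*((⅛)*3*4))*0 = (2*(3/2))*0 = 3*0 = 0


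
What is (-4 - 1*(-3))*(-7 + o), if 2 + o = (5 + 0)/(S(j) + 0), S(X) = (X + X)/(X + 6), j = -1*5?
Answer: 19/2 ≈ 9.5000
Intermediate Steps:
j = -5
S(X) = 2*X/(6 + X) (S(X) = (2*X)/(6 + X) = 2*X/(6 + X))
o = -5/2 (o = -2 + (5 + 0)/(2*(-5)/(6 - 5) + 0) = -2 + 5/(2*(-5)/1 + 0) = -2 + 5/(2*(-5)*1 + 0) = -2 + 5/(-10 + 0) = -2 + 5/(-10) = -2 + 5*(-⅒) = -2 - ½ = -5/2 ≈ -2.5000)
(-4 - 1*(-3))*(-7 + o) = (-4 - 1*(-3))*(-7 - 5/2) = (-4 + 3)*(-19/2) = -1*(-19/2) = 19/2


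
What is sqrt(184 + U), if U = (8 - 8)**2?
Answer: 2*sqrt(46) ≈ 13.565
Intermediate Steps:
U = 0 (U = 0**2 = 0)
sqrt(184 + U) = sqrt(184 + 0) = sqrt(184) = 2*sqrt(46)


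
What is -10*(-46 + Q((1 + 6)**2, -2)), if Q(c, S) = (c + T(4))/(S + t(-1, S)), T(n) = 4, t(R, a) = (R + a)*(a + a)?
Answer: 407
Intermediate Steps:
t(R, a) = 2*a*(R + a) (t(R, a) = (R + a)*(2*a) = 2*a*(R + a))
Q(c, S) = (4 + c)/(S + 2*S*(-1 + S)) (Q(c, S) = (c + 4)/(S + 2*S*(-1 + S)) = (4 + c)/(S + 2*S*(-1 + S)))
-10*(-46 + Q((1 + 6)**2, -2)) = -10*(-46 + (4 + (1 + 6)**2)/((-2)*(-1 + 2*(-2)))) = -10*(-46 - (4 + 7**2)/(2*(-1 - 4))) = -10*(-46 - 1/2*(4 + 49)/(-5)) = -10*(-46 - 1/2*(-1/5)*53) = -10*(-46 + 53/10) = -10*(-407/10) = 407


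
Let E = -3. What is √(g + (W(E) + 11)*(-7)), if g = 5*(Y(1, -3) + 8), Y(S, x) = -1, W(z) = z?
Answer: I*√21 ≈ 4.5826*I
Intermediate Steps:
g = 35 (g = 5*(-1 + 8) = 5*7 = 35)
√(g + (W(E) + 11)*(-7)) = √(35 + (-3 + 11)*(-7)) = √(35 + 8*(-7)) = √(35 - 56) = √(-21) = I*√21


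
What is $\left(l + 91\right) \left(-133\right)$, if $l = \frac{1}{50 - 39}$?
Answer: $- \frac{133266}{11} \approx -12115.0$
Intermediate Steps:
$l = \frac{1}{11} \approx 0.090909$
$\left(l + 91\right) \left(-133\right) = \left(\frac{1}{11} + 91\right) \left(-133\right) = \frac{1002}{11} \left(-133\right) = - \frac{133266}{11}$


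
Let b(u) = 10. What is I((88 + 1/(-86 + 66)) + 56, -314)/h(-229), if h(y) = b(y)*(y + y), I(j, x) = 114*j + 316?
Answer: -167263/45800 ≈ -3.6520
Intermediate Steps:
I(j, x) = 316 + 114*j
h(y) = 20*y (h(y) = 10*(y + y) = 10*(2*y) = 20*y)
I((88 + 1/(-86 + 66)) + 56, -314)/h(-229) = (316 + 114*((88 + 1/(-86 + 66)) + 56))/((20*(-229))) = (316 + 114*((88 + 1/(-20)) + 56))/(-4580) = (316 + 114*((88 - 1/20) + 56))*(-1/4580) = (316 + 114*(1759/20 + 56))*(-1/4580) = (316 + 114*(2879/20))*(-1/4580) = (316 + 164103/10)*(-1/4580) = (167263/10)*(-1/4580) = -167263/45800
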